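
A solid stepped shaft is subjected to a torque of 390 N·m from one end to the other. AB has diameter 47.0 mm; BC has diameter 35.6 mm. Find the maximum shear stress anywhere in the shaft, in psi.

Under the same torque, τ_max = 16T/(πd³) is largest where d is smallest — segment BC (d = 35.6 mm).
τ_max = 16·390.0/(π·(0.0356)³) = 4.402×10^7 Pa.

6390 psi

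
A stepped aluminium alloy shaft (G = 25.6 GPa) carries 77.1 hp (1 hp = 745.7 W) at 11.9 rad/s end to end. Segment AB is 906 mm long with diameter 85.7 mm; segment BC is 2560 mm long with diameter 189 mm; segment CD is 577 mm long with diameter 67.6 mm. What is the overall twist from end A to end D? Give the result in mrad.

ω = 11.9 rad/s, so T = P/ω = 77.1×745.7 / 11.90 = 4831 N·m.
J_AB = π(0.0857)⁴/32 = 5.30×10^-6 m⁴; J_BC = π(0.189)⁴/32 = 1.25×10^-4 m⁴; J_CD = π(0.0676)⁴/32 = 2.05×10^-6 m⁴.
θ = (T/G)·Σ L_i/J_i = (4831/25.6×10⁹)·(0.906/5.30×10^-6 + 2.56/1.25×10^-4 + 0.577/2.05×10^-6) = 0.08926 rad.

89.3 mrad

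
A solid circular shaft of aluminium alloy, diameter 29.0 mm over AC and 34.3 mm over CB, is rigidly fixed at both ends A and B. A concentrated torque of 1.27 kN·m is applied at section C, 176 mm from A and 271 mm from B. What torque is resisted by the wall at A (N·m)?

Compatibility: T_A·a/J_AC = T_B·b/J_CB with T_A + T_B = T₀.
J_AC = 6.94×10^-8 m⁴, J_CB = 1.36×10^-7 m⁴, so T_A = T₀·(J_AC/a)/((J_AC/a)+(J_CB/b)) = 559.2 N·m, T_B = 710.8 N·m.

559 N·m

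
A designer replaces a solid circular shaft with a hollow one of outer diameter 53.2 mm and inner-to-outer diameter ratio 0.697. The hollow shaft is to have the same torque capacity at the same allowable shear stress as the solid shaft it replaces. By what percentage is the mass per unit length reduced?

Equal τ_max and T ⇒ the solid shaft needs d_s³ = d_o³(1−k⁴), so d_s = 53.2·(1−0.697⁴)^(1/3) = 48.63 mm.
Area ratio A_h/A_s = d_o²(1−k²)/d_s² = (1−k²)/(1−k⁴)^(2/3) = 0.6153.
Mass saving = 1 − 0.6153 = 38.5 %.

38.5 %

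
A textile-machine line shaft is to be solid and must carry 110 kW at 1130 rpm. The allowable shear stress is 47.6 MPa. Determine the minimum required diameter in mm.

ω = 2π·1130/60 = 118.3 rad/s, so T = P/ω = 110×10³ / 118.3 = 929.6 N·m.
For a solid shaft τ_max = 16T/(πd³), so d = (16T/(π τ_allow))^(1/3) = (16·929.6/(π·4.76×10^7))^(1/3) = 0.04633 m.

46.3 mm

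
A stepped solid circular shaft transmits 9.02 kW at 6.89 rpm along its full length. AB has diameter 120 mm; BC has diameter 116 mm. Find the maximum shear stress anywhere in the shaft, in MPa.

ω = 2π·6.89/60 = 0.7215 rad/s, so T = P/ω = 9.02×10³ / 0.7215 = 12500 N·m.
Under the same torque, τ_max = 16T/(πd³) is largest where d is smallest — segment BC (d = 116 mm).
τ_max = 16·12500/(π·(0.116)³) = 4.079×10^7 Pa.

40.8 MPa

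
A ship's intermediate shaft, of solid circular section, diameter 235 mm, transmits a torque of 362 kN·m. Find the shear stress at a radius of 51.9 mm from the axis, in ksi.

9.10 ksi

J = πd⁴/32 = π(0.235)⁴/32 = 2.994×10^-4 m⁴.
Shear stress varies linearly with radius: τ = T·r/J = 362000 × 0.0519 / 2.994×10^-4 = 6.275×10^7 Pa.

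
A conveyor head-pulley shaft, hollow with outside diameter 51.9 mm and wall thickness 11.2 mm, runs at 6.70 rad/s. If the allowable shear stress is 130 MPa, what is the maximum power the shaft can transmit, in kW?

J = π(d_o⁴ − d_i⁴)/32 = π(0.0519⁴ − 0.0295⁴)/32 = 6.380×10^-7 m⁴.
T_max = τ_allow·J/r = 1.30×10^8 × 6.380×10^-7 / 0.0260 = 3196 N·m.
ω = 6.70 rad/s, so P_max = T_max·ω = 2.141×10^4 W.

21.4 kW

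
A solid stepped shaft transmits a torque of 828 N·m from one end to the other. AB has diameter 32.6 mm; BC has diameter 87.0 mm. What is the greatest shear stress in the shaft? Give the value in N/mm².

Under the same torque, τ_max = 16T/(πd³) is largest where d is smallest — segment AB (d = 32.6 mm).
τ_max = 16·828.0/(π·(0.0326)³) = 1.217×10^8 Pa.

122 N/mm²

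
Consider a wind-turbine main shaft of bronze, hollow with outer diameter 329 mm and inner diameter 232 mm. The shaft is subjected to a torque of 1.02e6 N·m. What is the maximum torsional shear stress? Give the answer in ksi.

J = π(d_o⁴ − d_i⁴)/32 = π(0.329⁴ − 0.232⁴)/32 = 8.658×10^-4 m⁴.
τ_max = T·r/J = 1.020e6 × 0.165 / 8.658×10^-4 = 1.938×10^8 Pa.

28.1 ksi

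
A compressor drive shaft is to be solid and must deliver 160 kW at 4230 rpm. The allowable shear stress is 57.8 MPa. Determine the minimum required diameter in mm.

31.7 mm

ω = 2π·4230/60 = 443.0 rad/s, so T = P/ω = 160×10³ / 443.0 = 361.2 N·m.
For a solid shaft τ_max = 16T/(πd³), so d = (16T/(π τ_allow))^(1/3) = (16·361.2/(π·5.78×10^7))^(1/3) = 0.03169 m.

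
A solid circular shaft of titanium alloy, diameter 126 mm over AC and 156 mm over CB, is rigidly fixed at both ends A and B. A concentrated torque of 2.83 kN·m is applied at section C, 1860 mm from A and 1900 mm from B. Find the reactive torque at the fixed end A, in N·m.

858 N·m

Compatibility: T_A·a/J_AC = T_B·b/J_CB with T_A + T_B = T₀.
J_AC = 2.47×10^-5 m⁴, J_CB = 5.81×10^-5 m⁴, so T_A = T₀·(J_AC/a)/((J_AC/a)+(J_CB/b)) = 857.5 N·m, T_B = 1972 N·m.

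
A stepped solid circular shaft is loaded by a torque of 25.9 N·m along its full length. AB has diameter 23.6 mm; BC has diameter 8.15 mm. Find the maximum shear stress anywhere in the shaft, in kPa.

Under the same torque, τ_max = 16T/(πd³) is largest where d is smallest — segment BC (d = 8.15 mm).
τ_max = 16·25.90/(π·(0.00815)³) = 2.437×10^8 Pa.

244000 kPa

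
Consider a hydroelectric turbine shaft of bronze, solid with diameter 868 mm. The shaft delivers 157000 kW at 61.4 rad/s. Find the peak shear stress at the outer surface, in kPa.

ω = 61.4 rad/s, so T = P/ω = 157000×10³ / 61.40 = 2.557e6 N·m.
J = πd⁴/32 = π(0.868)⁴/32 = 0.05573 m⁴.
τ_max = T·r/J = 2.557e6 × 0.434 / 0.05573 = 1.991×10^7 Pa.

19900 kPa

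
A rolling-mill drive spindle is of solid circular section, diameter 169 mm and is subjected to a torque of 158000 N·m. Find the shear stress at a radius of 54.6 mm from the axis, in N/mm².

J = πd⁴/32 = π(0.169)⁴/32 = 8.008×10^-5 m⁴.
Shear stress varies linearly with radius: τ = T·r/J = 158000 × 0.0546 / 8.008×10^-5 = 1.077×10^8 Pa.

108 N/mm²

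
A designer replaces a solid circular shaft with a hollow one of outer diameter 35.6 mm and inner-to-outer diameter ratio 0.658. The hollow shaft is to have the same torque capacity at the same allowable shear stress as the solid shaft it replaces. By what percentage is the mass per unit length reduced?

Equal τ_max and T ⇒ the solid shaft needs d_s³ = d_o³(1−k⁴), so d_s = 35.6·(1−0.658⁴)^(1/3) = 33.22 mm.
Area ratio A_h/A_s = d_o²(1−k²)/d_s² = (1−k²)/(1−k⁴)^(2/3) = 0.6512.
Mass saving = 1 − 0.6512 = 34.9 %.

34.9 %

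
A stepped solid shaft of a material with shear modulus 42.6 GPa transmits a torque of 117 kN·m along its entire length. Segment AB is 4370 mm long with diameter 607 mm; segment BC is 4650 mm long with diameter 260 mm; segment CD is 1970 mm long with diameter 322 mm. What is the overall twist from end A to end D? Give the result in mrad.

J_AB = π(0.607)⁴/32 = 0.0133 m⁴; J_BC = π(0.260)⁴/32 = 4.49×10^-4 m⁴; J_CD = π(0.322)⁴/32 = 1.06×10^-3 m⁴.
θ = (T/G)·Σ L_i/J_i = (117000/42.6×10⁹)·(4.37/0.0133 + 4.65/4.49×10^-4 + 1.97/1.06×10^-3) = 0.03449 rad.

34.5 mrad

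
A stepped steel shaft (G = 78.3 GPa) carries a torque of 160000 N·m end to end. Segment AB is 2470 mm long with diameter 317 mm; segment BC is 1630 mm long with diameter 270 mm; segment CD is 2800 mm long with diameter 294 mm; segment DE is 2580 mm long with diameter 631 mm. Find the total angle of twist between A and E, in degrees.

1.12°

J_AB = π(0.317)⁴/32 = 9.91×10^-4 m⁴; J_BC = π(0.270)⁴/32 = 5.22×10^-4 m⁴; J_CD = π(0.294)⁴/32 = 7.33×10^-4 m⁴; J_DE = π(0.631)⁴/32 = 0.0156 m⁴.
θ = (T/G)·Σ L_i/J_i = (160000/78.3×10⁹)·(2.47/9.91×10^-4 + 1.63/5.22×10^-4 + 2.80/7.33×10^-4 + 2.58/0.0156) = 0.01961 rad.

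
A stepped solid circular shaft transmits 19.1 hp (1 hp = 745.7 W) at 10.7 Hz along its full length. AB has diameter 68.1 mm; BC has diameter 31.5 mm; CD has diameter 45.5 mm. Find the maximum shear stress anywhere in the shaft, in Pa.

3.45e7 Pa

ω = 2π·10.7 = 67.23 rad/s, so T = P/ω = 19.1×745.7 / 67.23 = 211.9 N·m.
Under the same torque, τ_max = 16T/(πd³) is largest where d is smallest — segment BC (d = 31.5 mm).
τ_max = 16·211.9/(π·(0.0315)³) = 3.452×10^7 Pa.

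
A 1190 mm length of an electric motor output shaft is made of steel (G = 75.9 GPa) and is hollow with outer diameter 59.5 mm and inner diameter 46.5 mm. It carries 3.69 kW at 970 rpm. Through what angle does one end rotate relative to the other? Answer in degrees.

ω = 2π·970/60 = 101.6 rad/s, so T = P/ω = 3.69×10³ / 101.6 = 36.33 N·m.
J = π(d_o⁴ − d_i⁴)/32 = π(0.0595⁴ − 0.0465⁴)/32 = 7.715×10^-7 m⁴.
θ = T·L/(G·J) = 36.33 × 1.19 / (75.9×10⁹ × 7.715×10^-7) = 7.383×10^-4 rad.

0.0423°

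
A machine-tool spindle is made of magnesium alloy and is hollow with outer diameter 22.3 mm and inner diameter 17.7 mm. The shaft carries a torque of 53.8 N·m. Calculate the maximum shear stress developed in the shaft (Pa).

J = π(d_o⁴ − d_i⁴)/32 = π(0.0223⁴ − 0.0177⁴)/32 = 1.464×10^-8 m⁴.
τ_max = T·r/J = 53.80 × 0.0112 / 1.464×10^-8 = 4.097×10^7 Pa.

4.10e7 Pa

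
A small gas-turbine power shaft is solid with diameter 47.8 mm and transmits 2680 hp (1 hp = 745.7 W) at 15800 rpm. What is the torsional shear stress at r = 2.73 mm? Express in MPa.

6.43 MPa

ω = 2π·15800/60 = 1655 rad/s, so T = P/ω = 2680×745.7 / 1655 = 1208 N·m.
J = πd⁴/32 = π(0.0478)⁴/32 = 5.125×10^-7 m⁴.
Shear stress varies linearly with radius: τ = T·r/J = 1208 × 0.00273 / 5.125×10^-7 = 6.434×10^6 Pa.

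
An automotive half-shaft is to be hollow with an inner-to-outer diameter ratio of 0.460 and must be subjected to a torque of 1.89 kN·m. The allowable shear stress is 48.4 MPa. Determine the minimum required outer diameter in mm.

For a hollow shaft with d_i/d_o = 0.460: τ_max = 16T/(π d_o³ (1−k⁴)), so d_o = [16T/(π τ_allow (1−k⁴))]^(1/3) = [16·1890/(π·4.84×10^7·0.9552)]^(1/3) = 0.05927 m.

59.3 mm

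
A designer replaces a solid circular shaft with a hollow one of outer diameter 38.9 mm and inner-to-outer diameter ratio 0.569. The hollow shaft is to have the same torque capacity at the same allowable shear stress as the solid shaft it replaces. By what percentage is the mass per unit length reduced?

Equal τ_max and T ⇒ the solid shaft needs d_s³ = d_o³(1−k⁴), so d_s = 38.9·(1−0.569⁴)^(1/3) = 37.49 mm.
Area ratio A_h/A_s = d_o²(1−k²)/d_s² = (1−k²)/(1−k⁴)^(2/3) = 0.7280.
Mass saving = 1 − 0.7280 = 27.2 %.

27.2 %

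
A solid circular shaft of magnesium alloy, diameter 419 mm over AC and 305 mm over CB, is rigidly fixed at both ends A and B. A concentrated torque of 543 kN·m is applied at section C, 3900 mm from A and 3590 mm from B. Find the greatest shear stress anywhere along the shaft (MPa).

Compatibility: T_A·a/J_AC = T_B·b/J_CB with T_A + T_B = T₀.
J_AC = 3.03×10^-3 m⁴, J_CB = 8.50×10^-4 m⁴, so T_A = T₀·(J_AC/a)/((J_AC/a)+(J_CB/b)) = 416100 N·m, T_B = 126900 N·m.
τ in each portion: τ_AC = 2.88×10^7 Pa, τ_CB = 2.28×10^7 Pa; maximum is in AC.
τ_max = T_AC·r/J = 416100·0.209/3.03×10^-3 = 2.881×10^7 Pa.

28.8 MPa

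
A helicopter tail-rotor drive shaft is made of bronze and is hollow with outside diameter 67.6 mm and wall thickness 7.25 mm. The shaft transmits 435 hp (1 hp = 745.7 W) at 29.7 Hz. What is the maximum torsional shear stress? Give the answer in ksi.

ω = 2π·29.7 = 186.6 rad/s, so T = P/ω = 435×745.7 / 186.6 = 1738 N·m.
J = π(d_o⁴ − d_i⁴)/32 = π(0.0676⁴ − 0.0531⁴)/32 = 1.270×10^-6 m⁴.
τ_max = T·r/J = 1738 × 0.0338 / 1.270×10^-6 = 4.628×10^7 Pa.

6.71 ksi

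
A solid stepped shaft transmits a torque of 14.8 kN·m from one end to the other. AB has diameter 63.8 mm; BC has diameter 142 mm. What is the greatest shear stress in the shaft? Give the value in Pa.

2.90e8 Pa

Under the same torque, τ_max = 16T/(πd³) is largest where d is smallest — segment AB (d = 63.8 mm).
τ_max = 16·14800/(π·(0.0638)³) = 2.902×10^8 Pa.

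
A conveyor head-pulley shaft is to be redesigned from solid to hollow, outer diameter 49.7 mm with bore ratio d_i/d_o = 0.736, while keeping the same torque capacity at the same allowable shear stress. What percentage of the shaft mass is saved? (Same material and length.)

Equal τ_max and T ⇒ the solid shaft needs d_s³ = d_o³(1−k⁴), so d_s = 49.7·(1−0.736⁴)^(1/3) = 44.27 mm.
Area ratio A_h/A_s = d_o²(1−k²)/d_s² = (1−k²)/(1−k⁴)^(2/3) = 0.5777.
Mass saving = 1 − 0.5777 = 42.2 %.

42.2 %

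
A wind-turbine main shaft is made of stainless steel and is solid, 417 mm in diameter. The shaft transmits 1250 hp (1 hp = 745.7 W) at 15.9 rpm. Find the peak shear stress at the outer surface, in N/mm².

ω = 2π·15.9/60 = 1.665 rad/s, so T = P/ω = 1250×745.7 / 1.665 = 559800 N·m.
J = πd⁴/32 = π(0.417)⁴/32 = 2.969×10^-3 m⁴.
τ_max = T·r/J = 559800 × 0.208 / 2.969×10^-3 = 3.932×10^7 Pa.

39.3 N/mm²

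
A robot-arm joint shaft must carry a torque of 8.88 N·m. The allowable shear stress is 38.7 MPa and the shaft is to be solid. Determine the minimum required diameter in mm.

For a solid shaft τ_max = 16T/(πd³), so d = (16T/(π τ_allow))^(1/3) = (16·8.880/(π·3.87×10^7))^(1/3) = 0.01053 m.

10.5 mm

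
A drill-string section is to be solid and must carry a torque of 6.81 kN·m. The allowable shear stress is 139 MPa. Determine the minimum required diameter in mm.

For a solid shaft τ_max = 16T/(πd³), so d = (16T/(π τ_allow))^(1/3) = (16·6810/(π·1.39×10^8))^(1/3) = 0.06296 m.

63.0 mm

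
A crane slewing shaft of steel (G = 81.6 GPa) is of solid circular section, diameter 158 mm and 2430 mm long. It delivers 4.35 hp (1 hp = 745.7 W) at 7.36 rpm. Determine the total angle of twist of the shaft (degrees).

0.117°

ω = 2π·7.36/60 = 0.7707 rad/s, so T = P/ω = 4.35×745.7 / 0.7707 = 4209 N·m.
J = πd⁴/32 = π(0.158)⁴/32 = 6.118×10^-5 m⁴.
θ = T·L/(G·J) = 4209 × 2.43 / (81.6×10⁹ × 6.118×10^-5) = 2.048×10^-3 rad.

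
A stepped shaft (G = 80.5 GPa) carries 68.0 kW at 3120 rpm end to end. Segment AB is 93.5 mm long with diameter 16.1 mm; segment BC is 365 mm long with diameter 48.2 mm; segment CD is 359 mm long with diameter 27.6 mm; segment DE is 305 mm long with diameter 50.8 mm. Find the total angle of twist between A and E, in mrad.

ω = 2π·3120/60 = 326.7 rad/s, so T = P/ω = 68.0×10³ / 326.7 = 208.1 N·m.
J_AB = π(0.0161)⁴/32 = 6.60×10^-9 m⁴; J_BC = π(0.0482)⁴/32 = 5.30×10^-7 m⁴; J_CD = π(0.0276)⁴/32 = 5.70×10^-8 m⁴; J_DE = π(0.0508)⁴/32 = 6.54×10^-7 m⁴.
θ = (T/G)·Σ L_i/J_i = (208.1/80.5×10⁹)·(0.0935/6.60×10^-9 + 0.365/5.30×10^-7 + 0.359/5.70×10^-8 + 0.305/6.54×10^-7) = 0.05593 rad.

55.9 mrad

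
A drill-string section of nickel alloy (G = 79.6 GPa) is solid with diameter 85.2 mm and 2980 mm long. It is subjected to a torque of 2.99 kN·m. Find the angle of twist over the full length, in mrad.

21.6 mrad

J = πd⁴/32 = π(0.0852)⁴/32 = 5.173×10^-6 m⁴.
θ = T·L/(G·J) = 2990 × 2.98 / (79.6×10⁹ × 5.173×10^-6) = 0.02164 rad.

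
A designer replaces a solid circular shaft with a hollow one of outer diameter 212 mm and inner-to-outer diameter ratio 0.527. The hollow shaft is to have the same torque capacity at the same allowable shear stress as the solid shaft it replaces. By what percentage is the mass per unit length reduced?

Equal τ_max and T ⇒ the solid shaft needs d_s³ = d_o³(1−k⁴), so d_s = 212·(1−0.527⁴)^(1/3) = 206.4 mm.
Area ratio A_h/A_s = d_o²(1−k²)/d_s² = (1−k²)/(1−k⁴)^(2/3) = 0.7620.
Mass saving = 1 − 0.7620 = 23.8 %.

23.8 %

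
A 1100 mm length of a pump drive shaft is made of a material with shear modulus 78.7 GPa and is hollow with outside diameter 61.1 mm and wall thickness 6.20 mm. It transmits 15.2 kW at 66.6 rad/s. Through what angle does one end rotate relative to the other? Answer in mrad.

ω = 66.6 rad/s, so T = P/ω = 15.2×10³ / 66.60 = 228.2 N·m.
J = π(d_o⁴ − d_i⁴)/32 = π(0.0611⁴ − 0.0487⁴)/32 = 8.160×10^-7 m⁴.
θ = T·L/(G·J) = 228.2 × 1.10 / (78.7×10⁹ × 8.160×10^-7) = 3.909×10^-3 rad.

3.91 mrad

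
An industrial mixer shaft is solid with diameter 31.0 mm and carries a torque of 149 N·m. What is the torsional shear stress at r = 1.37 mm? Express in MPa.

J = πd⁴/32 = π(0.0310)⁴/32 = 9.067×10^-8 m⁴.
Shear stress varies linearly with radius: τ = T·r/J = 149.0 × 0.00137 / 9.067×10^-8 = 2.251×10^6 Pa.

2.25 MPa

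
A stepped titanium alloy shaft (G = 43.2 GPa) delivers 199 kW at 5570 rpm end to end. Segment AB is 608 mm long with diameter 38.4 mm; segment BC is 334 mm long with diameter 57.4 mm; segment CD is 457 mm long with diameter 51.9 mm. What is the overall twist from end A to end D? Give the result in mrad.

ω = 2π·5570/60 = 583.3 rad/s, so T = P/ω = 199×10³ / 583.3 = 341.2 N·m.
J_AB = π(0.0384)⁴/32 = 2.13×10^-7 m⁴; J_BC = π(0.0574)⁴/32 = 1.07×10^-6 m⁴; J_CD = π(0.0519)⁴/32 = 7.12×10^-7 m⁴.
θ = (T/G)·Σ L_i/J_i = (341.2/43.2×10⁹)·(0.608/2.13×10^-7 + 0.334/1.07×10^-6 + 0.457/7.12×10^-7) = 0.03004 rad.

30.0 mrad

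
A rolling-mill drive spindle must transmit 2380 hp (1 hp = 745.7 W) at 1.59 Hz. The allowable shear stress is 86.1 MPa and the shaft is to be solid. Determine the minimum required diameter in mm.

ω = 2π·1.59 = 9.990 rad/s, so T = P/ω = 2380×745.7 / 9.990 = 177600 N·m.
For a solid shaft τ_max = 16T/(πd³), so d = (16T/(π τ_allow))^(1/3) = (16·177600/(π·8.61×10^7))^(1/3) = 0.2190 m.

219 mm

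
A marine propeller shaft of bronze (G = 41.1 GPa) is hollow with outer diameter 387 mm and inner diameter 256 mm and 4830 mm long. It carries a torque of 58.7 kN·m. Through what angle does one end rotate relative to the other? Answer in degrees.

0.222°

J = π(d_o⁴ − d_i⁴)/32 = π(0.387⁴ − 0.256⁴)/32 = 1.780×10^-3 m⁴.
θ = T·L/(G·J) = 58700 × 4.83 / (41.1×10⁹ × 1.780×10^-3) = 3.874×10^-3 rad.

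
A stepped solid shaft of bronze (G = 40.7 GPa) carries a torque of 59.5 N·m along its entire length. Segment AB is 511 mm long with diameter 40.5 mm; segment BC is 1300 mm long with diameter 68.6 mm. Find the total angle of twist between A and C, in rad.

J_AB = π(0.0405)⁴/32 = 2.64×10^-7 m⁴; J_BC = π(0.0686)⁴/32 = 2.17×10^-6 m⁴.
θ = (T/G)·Σ L_i/J_i = (59.50/40.7×10⁹)·(0.511/2.64×10^-7 + 1.30/2.17×10^-6) = 3.702×10^-3 rad.

0.00370 rad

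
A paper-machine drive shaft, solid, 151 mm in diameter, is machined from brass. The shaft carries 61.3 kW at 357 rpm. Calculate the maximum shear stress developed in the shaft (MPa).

ω = 2π·357/60 = 37.38 rad/s, so T = P/ω = 61.3×10³ / 37.38 = 1640 N·m.
J = πd⁴/32 = π(0.151)⁴/32 = 5.104×10^-5 m⁴.
τ_max = T·r/J = 1640 × 0.0755 / 5.104×10^-5 = 2.426×10^6 Pa.

2.43 MPa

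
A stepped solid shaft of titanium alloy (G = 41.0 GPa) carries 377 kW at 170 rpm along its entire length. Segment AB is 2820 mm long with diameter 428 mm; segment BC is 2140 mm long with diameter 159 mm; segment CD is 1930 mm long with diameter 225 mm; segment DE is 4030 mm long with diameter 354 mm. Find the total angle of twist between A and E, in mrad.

23.4 mrad

ω = 2π·170/60 = 17.80 rad/s, so T = P/ω = 377×10³ / 17.80 = 21180 N·m.
J_AB = π(0.428)⁴/32 = 3.29×10^-3 m⁴; J_BC = π(0.159)⁴/32 = 6.27×10^-5 m⁴; J_CD = π(0.225)⁴/32 = 2.52×10^-4 m⁴; J_DE = π(0.354)⁴/32 = 1.54×10^-3 m⁴.
θ = (T/G)·Σ L_i/J_i = (21180/41.0×10⁹)·(2.82/3.29×10^-3 + 2.14/6.27×10^-5 + 1.93/2.52×10^-4 + 4.03/1.54×10^-3) = 0.02337 rad.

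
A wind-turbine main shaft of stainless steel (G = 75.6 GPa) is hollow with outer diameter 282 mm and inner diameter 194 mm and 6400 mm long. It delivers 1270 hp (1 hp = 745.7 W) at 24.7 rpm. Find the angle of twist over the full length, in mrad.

ω = 2π·24.7/60 = 2.587 rad/s, so T = P/ω = 1270×745.7 / 2.587 = 366100 N·m.
J = π(d_o⁴ − d_i⁴)/32 = π(0.282⁴ − 0.194⁴)/32 = 4.818×10^-4 m⁴.
θ = T·L/(G·J) = 366100 × 6.40 / (75.6×10⁹ × 4.818×10^-4) = 0.06433 rad.

64.3 mrad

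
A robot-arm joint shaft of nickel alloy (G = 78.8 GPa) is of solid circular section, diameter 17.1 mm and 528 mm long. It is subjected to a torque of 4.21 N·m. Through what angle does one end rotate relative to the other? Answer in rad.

0.00336 rad

J = πd⁴/32 = π(0.0171)⁴/32 = 8.394×10^-9 m⁴.
θ = T·L/(G·J) = 4.210 × 0.528 / (78.8×10⁹ × 8.394×10^-9) = 3.361×10^-3 rad.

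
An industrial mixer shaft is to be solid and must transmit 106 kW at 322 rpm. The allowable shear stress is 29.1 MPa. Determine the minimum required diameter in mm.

81.9 mm

ω = 2π·322/60 = 33.72 rad/s, so T = P/ω = 106×10³ / 33.72 = 3144 N·m.
For a solid shaft τ_max = 16T/(πd³), so d = (16T/(π τ_allow))^(1/3) = (16·3144/(π·2.91×10^7))^(1/3) = 0.08194 m.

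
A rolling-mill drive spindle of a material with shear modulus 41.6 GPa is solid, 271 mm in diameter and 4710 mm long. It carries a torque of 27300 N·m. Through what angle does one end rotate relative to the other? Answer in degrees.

0.334°

J = πd⁴/32 = π(0.271)⁴/32 = 5.295×10^-4 m⁴.
θ = T·L/(G·J) = 27300 × 4.71 / (41.6×10⁹ × 5.295×10^-4) = 5.837×10^-3 rad.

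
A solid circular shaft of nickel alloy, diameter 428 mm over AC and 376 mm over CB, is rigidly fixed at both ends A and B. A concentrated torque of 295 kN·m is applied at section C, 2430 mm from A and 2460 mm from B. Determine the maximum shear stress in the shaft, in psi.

Compatibility: T_A·a/J_AC = T_B·b/J_CB with T_A + T_B = T₀.
J_AC = 3.29×10^-3 m⁴, J_CB = 1.96×10^-3 m⁴, so T_A = T₀·(J_AC/a)/((J_AC/a)+(J_CB/b)) = 185700 N·m, T_B = 109300 N·m.
τ in each portion: τ_AC = 1.21×10^7 Pa, τ_CB = 1.05×10^7 Pa; maximum is in AC.
τ_max = T_AC·r/J = 185700·0.214/3.29×10^-3 = 1.206×10^7 Pa.

1750 psi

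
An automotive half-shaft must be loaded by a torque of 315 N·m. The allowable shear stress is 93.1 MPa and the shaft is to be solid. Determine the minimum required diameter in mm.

For a solid shaft τ_max = 16T/(πd³), so d = (16T/(π τ_allow))^(1/3) = (16·315.0/(π·9.31×10^7))^(1/3) = 0.02583 m.

25.8 mm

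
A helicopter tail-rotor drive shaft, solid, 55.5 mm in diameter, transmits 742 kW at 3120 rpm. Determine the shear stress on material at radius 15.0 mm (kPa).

36600 kPa

ω = 2π·3120/60 = 326.7 rad/s, so T = P/ω = 742×10³ / 326.7 = 2271 N·m.
J = πd⁴/32 = π(0.0555)⁴/32 = 9.315×10^-7 m⁴.
Shear stress varies linearly with radius: τ = T·r/J = 2271 × 0.0150 / 9.315×10^-7 = 3.657×10^7 Pa.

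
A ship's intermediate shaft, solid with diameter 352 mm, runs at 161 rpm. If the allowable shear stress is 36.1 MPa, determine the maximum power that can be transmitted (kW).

5210 kW

J = πd⁴/32 = π(0.352)⁴/32 = 1.507×10^-3 m⁴.
T_max = τ_allow·J/r = 3.61×10^7 × 1.507×10^-3 / 0.176 = 309100 N·m.
ω = 2π·161/60 = 16.86 rad/s, so P_max = T_max·ω = 5.212×10^6 W.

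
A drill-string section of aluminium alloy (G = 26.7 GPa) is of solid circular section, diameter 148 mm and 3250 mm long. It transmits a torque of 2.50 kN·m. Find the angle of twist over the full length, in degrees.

0.370°

J = πd⁴/32 = π(0.148)⁴/32 = 4.710×10^-5 m⁴.
θ = T·L/(G·J) = 2500 × 3.25 / (26.7×10⁹ × 4.710×10^-5) = 6.460×10^-3 rad.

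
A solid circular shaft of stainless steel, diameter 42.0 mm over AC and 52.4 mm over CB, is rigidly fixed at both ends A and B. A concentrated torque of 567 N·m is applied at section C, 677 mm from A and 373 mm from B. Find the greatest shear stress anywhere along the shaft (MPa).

Compatibility: T_A·a/J_AC = T_B·b/J_CB with T_A + T_B = T₀.
J_AC = 3.05×10^-7 m⁴, J_CB = 7.40×10^-7 m⁴, so T_A = T₀·(J_AC/a)/((J_AC/a)+(J_CB/b)) = 105.0 N·m, T_B = 462.0 N·m.
τ in each portion: τ_AC = 7.22×10^6 Pa, τ_CB = 1.64×10^7 Pa; maximum is in CB.
τ_max = T_CB·r/J = 462.0·0.0262/7.40×10^-7 = 1.635×10^7 Pa.

16.4 MPa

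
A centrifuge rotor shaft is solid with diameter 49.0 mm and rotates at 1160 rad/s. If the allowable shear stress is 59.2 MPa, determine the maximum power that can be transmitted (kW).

1590 kW

J = πd⁴/32 = π(0.0490)⁴/32 = 5.660×10^-7 m⁴.
T_max = τ_allow·J/r = 5.92×10^7 × 5.660×10^-7 / 0.0245 = 1368 N·m.
ω = 1160 rad/s, so P_max = T_max·ω = 1.586×10^6 W.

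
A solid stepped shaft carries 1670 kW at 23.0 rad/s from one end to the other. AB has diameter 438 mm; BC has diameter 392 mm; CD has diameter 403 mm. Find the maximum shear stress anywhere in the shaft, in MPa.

ω = 23.0 rad/s, so T = P/ω = 1670×10³ / 23.00 = 72610 N·m.
Under the same torque, τ_max = 16T/(πd³) is largest where d is smallest — segment BC (d = 392 mm).
τ_max = 16·72610/(π·(0.392)³) = 6.139×10^6 Pa.

6.14 MPa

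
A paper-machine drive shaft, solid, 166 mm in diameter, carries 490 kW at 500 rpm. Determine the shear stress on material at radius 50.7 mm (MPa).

6.36 MPa

ω = 2π·500/60 = 52.36 rad/s, so T = P/ω = 490×10³ / 52.36 = 9358 N·m.
J = πd⁴/32 = π(0.166)⁴/32 = 7.455×10^-5 m⁴.
Shear stress varies linearly with radius: τ = T·r/J = 9358 × 0.0507 / 7.455×10^-5 = 6.365×10^6 Pa.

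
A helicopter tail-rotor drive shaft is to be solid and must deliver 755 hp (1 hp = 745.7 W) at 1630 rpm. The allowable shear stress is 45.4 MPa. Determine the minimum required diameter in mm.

ω = 2π·1630/60 = 170.7 rad/s, so T = P/ω = 755×745.7 / 170.7 = 3298 N·m.
For a solid shaft τ_max = 16T/(πd³), so d = (16T/(π τ_allow))^(1/3) = (16·3298/(π·4.54×10^7))^(1/3) = 0.07179 m.

71.8 mm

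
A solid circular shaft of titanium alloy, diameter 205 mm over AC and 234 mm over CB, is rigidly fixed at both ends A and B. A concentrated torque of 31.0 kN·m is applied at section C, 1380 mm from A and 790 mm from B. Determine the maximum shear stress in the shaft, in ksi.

Compatibility: T_A·a/J_AC = T_B·b/J_CB with T_A + T_B = T₀.
J_AC = 1.73×10^-4 m⁴, J_CB = 2.94×10^-4 m⁴, so T_A = T₀·(J_AC/a)/((J_AC/a)+(J_CB/b)) = 7817 N·m, T_B = 23180 N·m.
τ in each portion: τ_AC = 4.62×10^6 Pa, τ_CB = 9.21×10^6 Pa; maximum is in CB.
τ_max = T_CB·r/J = 23180·0.117/2.94×10^-4 = 9.215×10^6 Pa.

1.34 ksi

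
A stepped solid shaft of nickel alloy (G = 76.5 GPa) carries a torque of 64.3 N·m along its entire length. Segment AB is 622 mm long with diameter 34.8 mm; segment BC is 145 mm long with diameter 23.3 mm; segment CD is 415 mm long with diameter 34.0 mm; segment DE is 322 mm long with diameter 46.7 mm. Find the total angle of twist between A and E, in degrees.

0.635°

J_AB = π(0.0348)⁴/32 = 1.44×10^-7 m⁴; J_BC = π(0.0233)⁴/32 = 2.89×10^-8 m⁴; J_CD = π(0.0340)⁴/32 = 1.31×10^-7 m⁴; J_DE = π(0.0467)⁴/32 = 4.67×10^-7 m⁴.
θ = (T/G)·Σ L_i/J_i = (64.30/76.5×10⁹)·(0.622/1.44×10^-7 + 0.145/2.89×10^-8 + 0.415/1.31×10^-7 + 0.322/4.67×10^-7) = 0.01108 rad.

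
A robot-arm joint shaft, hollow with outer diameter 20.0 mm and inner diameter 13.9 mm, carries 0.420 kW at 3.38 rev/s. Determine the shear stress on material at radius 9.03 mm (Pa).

ω = 2π·3.38 = 21.24 rad/s, so T = P/ω = 0.420×10³ / 21.24 = 19.78 N·m.
J = π(d_o⁴ − d_i⁴)/32 = π(0.0200⁴ − 0.0139⁴)/32 = 1.204×10^-8 m⁴.
Shear stress varies linearly with radius: τ = T·r/J = 19.78 × 0.00903 / 1.204×10^-8 = 1.483×10^7 Pa.

1.48e7 Pa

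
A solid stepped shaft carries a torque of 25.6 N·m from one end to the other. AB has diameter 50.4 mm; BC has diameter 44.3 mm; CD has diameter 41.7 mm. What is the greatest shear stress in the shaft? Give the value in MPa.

Under the same torque, τ_max = 16T/(πd³) is largest where d is smallest — segment CD (d = 41.7 mm).
τ_max = 16·25.60/(π·(0.0417)³) = 1.798×10^6 Pa.

1.80 MPa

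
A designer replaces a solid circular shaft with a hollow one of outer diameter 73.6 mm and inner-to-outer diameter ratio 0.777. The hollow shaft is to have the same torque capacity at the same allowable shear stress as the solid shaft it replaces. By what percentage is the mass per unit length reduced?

46.4 %

Equal τ_max and T ⇒ the solid shaft needs d_s³ = d_o³(1−k⁴), so d_s = 73.6·(1−0.777⁴)^(1/3) = 63.28 mm.
Area ratio A_h/A_s = d_o²(1−k²)/d_s² = (1−k²)/(1−k⁴)^(2/3) = 0.5361.
Mass saving = 1 − 0.5361 = 46.4 %.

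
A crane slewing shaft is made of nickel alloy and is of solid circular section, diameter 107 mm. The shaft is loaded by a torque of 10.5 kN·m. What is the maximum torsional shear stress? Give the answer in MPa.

43.7 MPa

J = πd⁴/32 = π(0.107)⁴/32 = 1.287×10^-5 m⁴.
τ_max = T·r/J = 10500 × 0.0535 / 1.287×10^-5 = 4.365×10^7 Pa.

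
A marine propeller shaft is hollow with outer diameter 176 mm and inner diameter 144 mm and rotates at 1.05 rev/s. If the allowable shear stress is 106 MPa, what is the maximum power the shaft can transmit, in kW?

J = π(d_o⁴ − d_i⁴)/32 = π(0.176⁴ − 0.144⁴)/32 = 5.199×10^-5 m⁴.
T_max = τ_allow·J/r = 1.06×10^8 × 5.199×10^-5 / 0.0880 = 62620 N·m.
ω = 2π·1.05 = 6.597 rad/s, so P_max = T_max·ω = 4.131×10^5 W.

413 kW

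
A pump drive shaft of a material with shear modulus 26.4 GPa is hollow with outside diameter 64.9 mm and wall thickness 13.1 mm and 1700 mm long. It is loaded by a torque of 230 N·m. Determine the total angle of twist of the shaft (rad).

J = π(d_o⁴ − d_i⁴)/32 = π(0.0649⁴ − 0.0387⁴)/32 = 1.522×10^-6 m⁴.
θ = T·L/(G·J) = 230.0 × 1.70 / (26.4×10⁹ × 1.522×10^-6) = 9.734×10^-3 rad.

0.00973 rad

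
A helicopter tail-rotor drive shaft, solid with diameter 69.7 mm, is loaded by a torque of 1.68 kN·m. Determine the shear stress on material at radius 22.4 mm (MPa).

16.2 MPa

J = πd⁴/32 = π(0.0697)⁴/32 = 2.317×10^-6 m⁴.
Shear stress varies linearly with radius: τ = T·r/J = 1680 × 0.0224 / 2.317×10^-6 = 1.624×10^7 Pa.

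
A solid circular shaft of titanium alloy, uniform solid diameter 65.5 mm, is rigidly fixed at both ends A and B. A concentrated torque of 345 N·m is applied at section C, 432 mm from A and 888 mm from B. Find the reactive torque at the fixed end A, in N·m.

With uniform GJ and both ends fixed, compatibility θ_AC = θ_CB gives T_A·a = T_B·b, together with T_A + T_B = T₀.
T_A = T₀·b/(a+b) = 345.0·888/1320 = 232.1 N·m; T_B = 112.9 N·m.

232 N·m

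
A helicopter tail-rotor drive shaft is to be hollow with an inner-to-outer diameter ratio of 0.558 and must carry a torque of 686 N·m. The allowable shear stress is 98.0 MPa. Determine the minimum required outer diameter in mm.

For a hollow shaft with d_i/d_o = 0.558: τ_max = 16T/(π d_o³ (1−k⁴)), so d_o = [16T/(π τ_allow (1−k⁴))]^(1/3) = [16·686.0/(π·9.80×10^7·0.9031)]^(1/3) = 0.03405 m.

34.1 mm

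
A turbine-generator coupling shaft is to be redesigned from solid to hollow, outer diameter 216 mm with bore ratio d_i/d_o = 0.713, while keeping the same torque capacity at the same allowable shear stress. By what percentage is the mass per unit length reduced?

Equal τ_max and T ⇒ the solid shaft needs d_s³ = d_o³(1−k⁴), so d_s = 216·(1−0.713⁴)^(1/3) = 195.5 mm.
Area ratio A_h/A_s = d_o²(1−k²)/d_s² = (1−k²)/(1−k⁴)^(2/3) = 0.6001.
Mass saving = 1 − 0.6001 = 40.0 %.

40.0 %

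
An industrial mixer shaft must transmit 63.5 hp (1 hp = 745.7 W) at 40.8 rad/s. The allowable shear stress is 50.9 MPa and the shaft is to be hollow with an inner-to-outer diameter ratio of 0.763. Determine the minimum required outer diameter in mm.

ω = 40.8 rad/s, so T = P/ω = 63.5×745.7 / 40.80 = 1161 N·m.
For a hollow shaft with d_i/d_o = 0.763: τ_max = 16T/(π d_o³ (1−k⁴)), so d_o = [16T/(π τ_allow (1−k⁴))]^(1/3) = [16·1161/(π·5.09×10^7·0.6611)]^(1/3) = 0.05600 m.

56.0 mm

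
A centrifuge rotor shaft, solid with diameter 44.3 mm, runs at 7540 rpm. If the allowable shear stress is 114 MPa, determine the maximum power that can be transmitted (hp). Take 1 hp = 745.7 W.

J = πd⁴/32 = π(0.0443)⁴/32 = 3.781×10^-7 m⁴.
T_max = τ_allow·J/r = 1.14×10^8 × 3.781×10^-7 / 0.0221 = 1946 N·m.
ω = 2π·7540/60 = 789.6 rad/s, so P_max = T_max·ω = 1.537×10^6 W.

2060 hp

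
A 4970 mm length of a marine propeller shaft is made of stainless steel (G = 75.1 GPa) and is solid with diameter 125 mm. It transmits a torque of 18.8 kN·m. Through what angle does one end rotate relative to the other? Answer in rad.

0.0519 rad

J = πd⁴/32 = π(0.125)⁴/32 = 2.397×10^-5 m⁴.
θ = T·L/(G·J) = 18800 × 4.97 / (75.1×10⁹ × 2.397×10^-5) = 0.05191 rad.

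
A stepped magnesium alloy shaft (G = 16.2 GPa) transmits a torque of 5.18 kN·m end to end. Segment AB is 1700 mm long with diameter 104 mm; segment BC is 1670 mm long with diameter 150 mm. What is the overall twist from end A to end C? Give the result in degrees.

J_AB = π(0.104)⁴/32 = 1.15×10^-5 m⁴; J_BC = π(0.150)⁴/32 = 4.97×10^-5 m⁴.
θ = (T/G)·Σ L_i/J_i = (5180/16.2×10⁹)·(1.70/1.15×10^-5 + 1.67/4.97×10^-5) = 0.05807 rad.

3.33°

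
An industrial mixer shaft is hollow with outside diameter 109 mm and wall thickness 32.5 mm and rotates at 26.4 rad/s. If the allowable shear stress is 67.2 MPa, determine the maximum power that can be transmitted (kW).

J = π(d_o⁴ − d_i⁴)/32 = π(0.109⁴ − 0.0440⁴)/32 = 1.349×10^-5 m⁴.
T_max = τ_allow·J/r = 6.72×10^7 × 1.349×10^-5 / 0.0545 = 16630 N·m.
ω = 26.4 rad/s, so P_max = T_max·ω = 4.391×10^5 W.

439 kW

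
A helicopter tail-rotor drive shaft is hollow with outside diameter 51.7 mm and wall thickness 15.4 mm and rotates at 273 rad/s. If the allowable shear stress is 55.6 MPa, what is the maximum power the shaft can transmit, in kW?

J = π(d_o⁴ − d_i⁴)/32 = π(0.0517⁴ − 0.0209⁴)/32 = 6.827×10^-7 m⁴.
T_max = τ_allow·J/r = 5.56×10^7 × 6.827×10^-7 / 0.0259 = 1468 N·m.
ω = 273 rad/s, so P_max = T_max·ω = 4.009×10^5 W.

401 kW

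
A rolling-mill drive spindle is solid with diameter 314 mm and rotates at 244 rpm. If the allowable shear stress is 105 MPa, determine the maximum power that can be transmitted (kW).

J = πd⁴/32 = π(0.314)⁴/32 = 9.544×10^-4 m⁴.
T_max = τ_allow·J/r = 1.05×10^8 × 9.544×10^-4 / 0.157 = 638300 N·m.
ω = 2π·244/60 = 25.55 rad/s, so P_max = T_max·ω = 1.631×10^7 W.

16300 kW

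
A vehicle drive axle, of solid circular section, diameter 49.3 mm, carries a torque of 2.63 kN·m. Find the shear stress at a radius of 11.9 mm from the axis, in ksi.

7.83 ksi

J = πd⁴/32 = π(0.0493)⁴/32 = 5.799×10^-7 m⁴.
Shear stress varies linearly with radius: τ = T·r/J = 2630 × 0.0119 / 5.799×10^-7 = 5.397×10^7 Pa.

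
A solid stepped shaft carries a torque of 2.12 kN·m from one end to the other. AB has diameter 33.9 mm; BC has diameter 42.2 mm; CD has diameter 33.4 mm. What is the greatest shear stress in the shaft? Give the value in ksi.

Under the same torque, τ_max = 16T/(πd³) is largest where d is smallest — segment CD (d = 33.4 mm).
τ_max = 16·2120/(π·(0.0334)³) = 2.898×10^8 Pa.

42.0 ksi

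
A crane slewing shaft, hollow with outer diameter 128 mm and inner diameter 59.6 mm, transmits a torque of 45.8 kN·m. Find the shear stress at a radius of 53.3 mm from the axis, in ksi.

14.1 ksi

J = π(d_o⁴ − d_i⁴)/32 = π(0.128⁴ − 0.0596⁴)/32 = 2.511×10^-5 m⁴.
Shear stress varies linearly with radius: τ = T·r/J = 45800 × 0.0533 / 2.511×10^-5 = 9.720×10^7 Pa.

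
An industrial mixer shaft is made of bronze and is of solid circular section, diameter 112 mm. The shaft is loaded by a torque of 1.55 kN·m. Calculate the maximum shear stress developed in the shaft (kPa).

J = πd⁴/32 = π(0.112)⁴/32 = 1.545×10^-5 m⁴.
τ_max = T·r/J = 1550 × 0.0560 / 1.545×10^-5 = 5.619×10^6 Pa.

5620 kPa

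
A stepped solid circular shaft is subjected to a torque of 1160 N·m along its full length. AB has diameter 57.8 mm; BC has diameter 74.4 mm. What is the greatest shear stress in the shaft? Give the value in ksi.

4.44 ksi

Under the same torque, τ_max = 16T/(πd³) is largest where d is smallest — segment AB (d = 57.8 mm).
τ_max = 16·1160/(π·(0.0578)³) = 3.059×10^7 Pa.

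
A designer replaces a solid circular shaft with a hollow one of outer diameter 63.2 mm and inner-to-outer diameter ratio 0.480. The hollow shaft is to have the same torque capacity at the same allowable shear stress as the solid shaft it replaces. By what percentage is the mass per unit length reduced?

20.2 %

Equal τ_max and T ⇒ the solid shaft needs d_s³ = d_o³(1−k⁴), so d_s = 63.2·(1−0.480⁴)^(1/3) = 62.06 mm.
Area ratio A_h/A_s = d_o²(1−k²)/d_s² = (1−k²)/(1−k⁴)^(2/3) = 0.7981.
Mass saving = 1 − 0.7981 = 20.2 %.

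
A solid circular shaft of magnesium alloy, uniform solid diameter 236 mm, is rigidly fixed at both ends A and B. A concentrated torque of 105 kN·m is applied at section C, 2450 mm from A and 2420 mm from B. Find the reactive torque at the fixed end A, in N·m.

52200 N·m

With uniform GJ and both ends fixed, compatibility θ_AC = θ_CB gives T_A·a = T_B·b, together with T_A + T_B = T₀.
T_A = T₀·b/(a+b) = 105000·2420/4870 = 52180 N·m; T_B = 52820 N·m.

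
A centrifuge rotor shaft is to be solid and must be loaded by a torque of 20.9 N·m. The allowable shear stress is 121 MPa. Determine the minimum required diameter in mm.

9.58 mm

For a solid shaft τ_max = 16T/(πd³), so d = (16T/(π τ_allow))^(1/3) = (16·20.90/(π·1.21×10^8))^(1/3) = 0.009582 m.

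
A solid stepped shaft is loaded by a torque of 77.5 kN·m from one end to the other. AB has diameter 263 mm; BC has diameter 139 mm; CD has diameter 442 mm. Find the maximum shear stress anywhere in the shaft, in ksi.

21.3 ksi

Under the same torque, τ_max = 16T/(πd³) is largest where d is smallest — segment BC (d = 139 mm).
τ_max = 16·77500/(π·(0.139)³) = 1.470×10^8 Pa.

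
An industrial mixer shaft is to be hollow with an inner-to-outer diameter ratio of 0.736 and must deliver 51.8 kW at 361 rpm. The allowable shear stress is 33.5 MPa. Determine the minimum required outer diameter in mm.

66.6 mm

ω = 2π·361/60 = 37.80 rad/s, so T = P/ω = 51.8×10³ / 37.80 = 1370 N·m.
For a hollow shaft with d_i/d_o = 0.736: τ_max = 16T/(π d_o³ (1−k⁴)), so d_o = [16T/(π τ_allow (1−k⁴))]^(1/3) = [16·1370/(π·3.35×10^7·0.7066)]^(1/3) = 0.06656 m.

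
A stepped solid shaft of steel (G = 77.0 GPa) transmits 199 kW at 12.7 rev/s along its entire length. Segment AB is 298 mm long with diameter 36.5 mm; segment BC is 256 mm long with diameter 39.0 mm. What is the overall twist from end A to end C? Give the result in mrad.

91.9 mrad

ω = 2π·12.7 = 79.80 rad/s, so T = P/ω = 199×10³ / 79.80 = 2494 N·m.
J_AB = π(0.0365)⁴/32 = 1.74×10^-7 m⁴; J_BC = π(0.0390)⁴/32 = 2.27×10^-7 m⁴.
θ = (T/G)·Σ L_i/J_i = (2494/77.0×10⁹)·(0.298/1.74×10^-7 + 0.256/2.27×10^-7) = 0.09189 rad.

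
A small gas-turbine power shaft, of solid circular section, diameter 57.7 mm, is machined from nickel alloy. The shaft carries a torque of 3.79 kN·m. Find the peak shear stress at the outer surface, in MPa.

100 MPa

J = πd⁴/32 = π(0.0577)⁴/32 = 1.088×10^-6 m⁴.
τ_max = T·r/J = 3790 × 0.0289 / 1.088×10^-6 = 1.005×10^8 Pa.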